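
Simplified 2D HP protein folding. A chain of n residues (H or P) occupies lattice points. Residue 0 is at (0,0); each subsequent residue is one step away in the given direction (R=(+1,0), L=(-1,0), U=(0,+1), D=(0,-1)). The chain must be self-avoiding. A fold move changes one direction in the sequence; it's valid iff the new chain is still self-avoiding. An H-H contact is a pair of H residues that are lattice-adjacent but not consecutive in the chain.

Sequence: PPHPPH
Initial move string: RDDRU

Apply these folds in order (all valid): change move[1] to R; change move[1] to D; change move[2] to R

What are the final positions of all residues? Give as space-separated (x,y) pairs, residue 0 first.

Initial moves: RDDRU
Fold: move[1]->R => RRDRU (positions: [(0, 0), (1, 0), (2, 0), (2, -1), (3, -1), (3, 0)])
Fold: move[1]->D => RDDRU (positions: [(0, 0), (1, 0), (1, -1), (1, -2), (2, -2), (2, -1)])
Fold: move[2]->R => RDRRU (positions: [(0, 0), (1, 0), (1, -1), (2, -1), (3, -1), (3, 0)])

Answer: (0,0) (1,0) (1,-1) (2,-1) (3,-1) (3,0)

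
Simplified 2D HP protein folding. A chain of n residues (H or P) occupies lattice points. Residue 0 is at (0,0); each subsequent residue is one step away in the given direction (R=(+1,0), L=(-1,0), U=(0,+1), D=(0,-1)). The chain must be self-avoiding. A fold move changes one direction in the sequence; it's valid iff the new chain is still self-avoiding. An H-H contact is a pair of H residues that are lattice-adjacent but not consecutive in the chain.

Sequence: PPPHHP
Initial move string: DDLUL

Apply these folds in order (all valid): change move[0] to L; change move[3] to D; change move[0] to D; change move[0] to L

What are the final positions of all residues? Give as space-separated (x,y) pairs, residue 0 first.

Answer: (0,0) (-1,0) (-1,-1) (-2,-1) (-2,-2) (-3,-2)

Derivation:
Initial moves: DDLUL
Fold: move[0]->L => LDLUL (positions: [(0, 0), (-1, 0), (-1, -1), (-2, -1), (-2, 0), (-3, 0)])
Fold: move[3]->D => LDLDL (positions: [(0, 0), (-1, 0), (-1, -1), (-2, -1), (-2, -2), (-3, -2)])
Fold: move[0]->D => DDLDL (positions: [(0, 0), (0, -1), (0, -2), (-1, -2), (-1, -3), (-2, -3)])
Fold: move[0]->L => LDLDL (positions: [(0, 0), (-1, 0), (-1, -1), (-2, -1), (-2, -2), (-3, -2)])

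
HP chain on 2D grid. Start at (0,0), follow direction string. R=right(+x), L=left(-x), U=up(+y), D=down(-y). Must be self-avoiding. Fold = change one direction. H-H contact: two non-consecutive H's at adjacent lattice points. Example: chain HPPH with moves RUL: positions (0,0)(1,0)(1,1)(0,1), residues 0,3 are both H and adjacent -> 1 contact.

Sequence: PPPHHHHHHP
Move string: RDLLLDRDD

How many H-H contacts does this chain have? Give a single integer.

Answer: 1

Derivation:
Positions: [(0, 0), (1, 0), (1, -1), (0, -1), (-1, -1), (-2, -1), (-2, -2), (-1, -2), (-1, -3), (-1, -4)]
H-H contact: residue 4 @(-1,-1) - residue 7 @(-1, -2)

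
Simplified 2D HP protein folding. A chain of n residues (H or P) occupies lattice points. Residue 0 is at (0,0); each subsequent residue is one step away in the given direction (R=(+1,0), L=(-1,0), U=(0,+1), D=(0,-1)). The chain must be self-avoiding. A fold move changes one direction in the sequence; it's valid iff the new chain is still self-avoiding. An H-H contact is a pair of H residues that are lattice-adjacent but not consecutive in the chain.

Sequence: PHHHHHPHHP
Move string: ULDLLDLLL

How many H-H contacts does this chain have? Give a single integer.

Answer: 0

Derivation:
Positions: [(0, 0), (0, 1), (-1, 1), (-1, 0), (-2, 0), (-3, 0), (-3, -1), (-4, -1), (-5, -1), (-6, -1)]
No H-H contacts found.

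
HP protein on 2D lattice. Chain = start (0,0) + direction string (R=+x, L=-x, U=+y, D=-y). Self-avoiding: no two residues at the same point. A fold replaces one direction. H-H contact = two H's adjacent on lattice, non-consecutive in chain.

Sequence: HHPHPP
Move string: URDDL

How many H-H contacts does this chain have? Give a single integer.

Answer: 1

Derivation:
Positions: [(0, 0), (0, 1), (1, 1), (1, 0), (1, -1), (0, -1)]
H-H contact: residue 0 @(0,0) - residue 3 @(1, 0)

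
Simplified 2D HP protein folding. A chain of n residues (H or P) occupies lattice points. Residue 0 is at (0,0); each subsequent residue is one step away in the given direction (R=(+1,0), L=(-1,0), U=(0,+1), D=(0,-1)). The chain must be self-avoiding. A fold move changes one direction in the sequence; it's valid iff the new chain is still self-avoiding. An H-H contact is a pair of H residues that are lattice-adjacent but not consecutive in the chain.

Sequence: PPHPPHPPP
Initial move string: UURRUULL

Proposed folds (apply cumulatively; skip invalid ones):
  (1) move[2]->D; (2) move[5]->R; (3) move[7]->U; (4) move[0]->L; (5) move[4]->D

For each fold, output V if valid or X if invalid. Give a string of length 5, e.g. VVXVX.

Answer: XXVVX

Derivation:
Initial: UURRUULL -> [(0, 0), (0, 1), (0, 2), (1, 2), (2, 2), (2, 3), (2, 4), (1, 4), (0, 4)]
Fold 1: move[2]->D => UUDRUULL INVALID (collision), skipped
Fold 2: move[5]->R => UURRURLL INVALID (collision), skipped
Fold 3: move[7]->U => UURRUULU VALID
Fold 4: move[0]->L => LURRUULU VALID
Fold 5: move[4]->D => LURRDULU INVALID (collision), skipped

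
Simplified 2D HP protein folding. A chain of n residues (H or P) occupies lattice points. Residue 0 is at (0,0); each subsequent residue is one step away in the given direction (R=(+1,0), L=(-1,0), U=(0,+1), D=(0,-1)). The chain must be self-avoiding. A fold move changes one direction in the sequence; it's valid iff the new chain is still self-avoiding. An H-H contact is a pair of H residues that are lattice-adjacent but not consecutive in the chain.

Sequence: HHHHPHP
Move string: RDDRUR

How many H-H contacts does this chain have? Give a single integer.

Answer: 1

Derivation:
Positions: [(0, 0), (1, 0), (1, -1), (1, -2), (2, -2), (2, -1), (3, -1)]
H-H contact: residue 2 @(1,-1) - residue 5 @(2, -1)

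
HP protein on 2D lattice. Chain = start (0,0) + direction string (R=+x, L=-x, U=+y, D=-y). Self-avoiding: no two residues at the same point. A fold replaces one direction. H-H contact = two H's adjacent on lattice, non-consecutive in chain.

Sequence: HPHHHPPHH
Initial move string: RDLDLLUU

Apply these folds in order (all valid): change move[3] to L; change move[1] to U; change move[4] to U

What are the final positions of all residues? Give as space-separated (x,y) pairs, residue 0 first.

Answer: (0,0) (1,0) (1,1) (0,1) (-1,1) (-1,2) (-2,2) (-2,3) (-2,4)

Derivation:
Initial moves: RDLDLLUU
Fold: move[3]->L => RDLLLLUU (positions: [(0, 0), (1, 0), (1, -1), (0, -1), (-1, -1), (-2, -1), (-3, -1), (-3, 0), (-3, 1)])
Fold: move[1]->U => RULLLLUU (positions: [(0, 0), (1, 0), (1, 1), (0, 1), (-1, 1), (-2, 1), (-3, 1), (-3, 2), (-3, 3)])
Fold: move[4]->U => RULLULUU (positions: [(0, 0), (1, 0), (1, 1), (0, 1), (-1, 1), (-1, 2), (-2, 2), (-2, 3), (-2, 4)])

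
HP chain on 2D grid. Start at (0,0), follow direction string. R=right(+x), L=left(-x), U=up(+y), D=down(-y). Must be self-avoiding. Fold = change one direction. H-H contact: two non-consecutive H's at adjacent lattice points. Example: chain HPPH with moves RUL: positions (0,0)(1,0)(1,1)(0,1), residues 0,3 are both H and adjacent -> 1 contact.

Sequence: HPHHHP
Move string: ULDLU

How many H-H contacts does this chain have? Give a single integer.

Positions: [(0, 0), (0, 1), (-1, 1), (-1, 0), (-2, 0), (-2, 1)]
H-H contact: residue 0 @(0,0) - residue 3 @(-1, 0)

Answer: 1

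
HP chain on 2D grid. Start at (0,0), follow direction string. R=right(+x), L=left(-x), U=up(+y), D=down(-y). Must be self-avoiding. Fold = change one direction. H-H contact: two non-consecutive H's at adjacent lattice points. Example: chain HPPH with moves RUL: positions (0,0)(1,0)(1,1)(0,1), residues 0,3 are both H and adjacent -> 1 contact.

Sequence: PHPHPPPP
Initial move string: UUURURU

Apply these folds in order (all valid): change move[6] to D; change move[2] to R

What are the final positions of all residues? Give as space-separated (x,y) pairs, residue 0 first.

Answer: (0,0) (0,1) (0,2) (1,2) (2,2) (2,3) (3,3) (3,2)

Derivation:
Initial moves: UUURURU
Fold: move[6]->D => UUURURD (positions: [(0, 0), (0, 1), (0, 2), (0, 3), (1, 3), (1, 4), (2, 4), (2, 3)])
Fold: move[2]->R => UURRURD (positions: [(0, 0), (0, 1), (0, 2), (1, 2), (2, 2), (2, 3), (3, 3), (3, 2)])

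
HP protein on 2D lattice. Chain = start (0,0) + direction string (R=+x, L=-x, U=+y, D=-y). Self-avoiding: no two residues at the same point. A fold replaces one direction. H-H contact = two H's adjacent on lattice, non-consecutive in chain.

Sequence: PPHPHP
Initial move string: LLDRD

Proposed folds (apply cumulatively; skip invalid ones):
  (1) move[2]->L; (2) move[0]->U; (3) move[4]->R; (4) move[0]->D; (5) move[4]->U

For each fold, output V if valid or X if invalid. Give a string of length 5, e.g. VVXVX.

Answer: XXVVX

Derivation:
Initial: LLDRD -> [(0, 0), (-1, 0), (-2, 0), (-2, -1), (-1, -1), (-1, -2)]
Fold 1: move[2]->L => LLLRD INVALID (collision), skipped
Fold 2: move[0]->U => ULDRD INVALID (collision), skipped
Fold 3: move[4]->R => LLDRR VALID
Fold 4: move[0]->D => DLDRR VALID
Fold 5: move[4]->U => DLDRU INVALID (collision), skipped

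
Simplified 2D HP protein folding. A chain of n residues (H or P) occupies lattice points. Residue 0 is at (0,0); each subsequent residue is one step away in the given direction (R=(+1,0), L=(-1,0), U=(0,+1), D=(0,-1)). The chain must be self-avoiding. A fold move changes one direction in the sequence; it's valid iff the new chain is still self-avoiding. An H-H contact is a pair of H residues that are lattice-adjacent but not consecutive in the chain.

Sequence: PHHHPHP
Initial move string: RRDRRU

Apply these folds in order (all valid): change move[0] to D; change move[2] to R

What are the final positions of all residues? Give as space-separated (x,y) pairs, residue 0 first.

Answer: (0,0) (0,-1) (1,-1) (2,-1) (3,-1) (4,-1) (4,0)

Derivation:
Initial moves: RRDRRU
Fold: move[0]->D => DRDRRU (positions: [(0, 0), (0, -1), (1, -1), (1, -2), (2, -2), (3, -2), (3, -1)])
Fold: move[2]->R => DRRRRU (positions: [(0, 0), (0, -1), (1, -1), (2, -1), (3, -1), (4, -1), (4, 0)])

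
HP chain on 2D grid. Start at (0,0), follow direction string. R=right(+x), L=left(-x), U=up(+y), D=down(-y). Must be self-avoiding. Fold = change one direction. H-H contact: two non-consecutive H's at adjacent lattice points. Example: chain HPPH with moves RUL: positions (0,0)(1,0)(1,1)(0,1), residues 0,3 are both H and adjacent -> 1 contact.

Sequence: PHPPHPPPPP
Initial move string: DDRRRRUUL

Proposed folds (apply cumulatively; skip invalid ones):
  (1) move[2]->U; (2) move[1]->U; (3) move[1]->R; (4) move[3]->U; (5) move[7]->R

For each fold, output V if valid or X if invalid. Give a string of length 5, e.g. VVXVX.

Initial: DDRRRRUUL -> [(0, 0), (0, -1), (0, -2), (1, -2), (2, -2), (3, -2), (4, -2), (4, -1), (4, 0), (3, 0)]
Fold 1: move[2]->U => DDURRRUUL INVALID (collision), skipped
Fold 2: move[1]->U => DURRRRUUL INVALID (collision), skipped
Fold 3: move[1]->R => DRRRRRUUL VALID
Fold 4: move[3]->U => DRRURRUUL VALID
Fold 5: move[7]->R => DRRURRURL INVALID (collision), skipped

Answer: XXVVX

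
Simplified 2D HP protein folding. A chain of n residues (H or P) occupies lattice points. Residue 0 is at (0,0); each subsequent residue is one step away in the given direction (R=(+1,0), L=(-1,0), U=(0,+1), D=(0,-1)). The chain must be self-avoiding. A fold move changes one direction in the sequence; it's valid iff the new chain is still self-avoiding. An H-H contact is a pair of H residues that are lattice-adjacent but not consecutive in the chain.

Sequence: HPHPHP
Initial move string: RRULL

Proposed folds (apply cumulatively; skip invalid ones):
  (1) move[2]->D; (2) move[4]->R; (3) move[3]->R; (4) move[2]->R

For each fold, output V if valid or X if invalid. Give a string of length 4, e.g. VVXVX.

Answer: VXXX

Derivation:
Initial: RRULL -> [(0, 0), (1, 0), (2, 0), (2, 1), (1, 1), (0, 1)]
Fold 1: move[2]->D => RRDLL VALID
Fold 2: move[4]->R => RRDLR INVALID (collision), skipped
Fold 3: move[3]->R => RRDRL INVALID (collision), skipped
Fold 4: move[2]->R => RRRLL INVALID (collision), skipped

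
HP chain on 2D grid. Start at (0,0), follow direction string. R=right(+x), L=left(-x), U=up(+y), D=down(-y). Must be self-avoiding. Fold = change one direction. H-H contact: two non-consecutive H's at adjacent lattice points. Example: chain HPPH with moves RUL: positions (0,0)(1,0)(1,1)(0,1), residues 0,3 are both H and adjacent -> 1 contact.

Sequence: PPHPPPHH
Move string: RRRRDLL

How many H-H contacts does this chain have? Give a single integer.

Answer: 1

Derivation:
Positions: [(0, 0), (1, 0), (2, 0), (3, 0), (4, 0), (4, -1), (3, -1), (2, -1)]
H-H contact: residue 2 @(2,0) - residue 7 @(2, -1)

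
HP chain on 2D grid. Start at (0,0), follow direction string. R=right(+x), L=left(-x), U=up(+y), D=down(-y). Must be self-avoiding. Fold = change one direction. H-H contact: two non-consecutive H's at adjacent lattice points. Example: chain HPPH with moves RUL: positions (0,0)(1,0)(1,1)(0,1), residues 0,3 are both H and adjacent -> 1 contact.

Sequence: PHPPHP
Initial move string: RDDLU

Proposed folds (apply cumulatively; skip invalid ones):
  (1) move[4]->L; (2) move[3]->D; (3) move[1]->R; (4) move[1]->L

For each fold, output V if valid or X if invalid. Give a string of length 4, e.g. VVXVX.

Initial: RDDLU -> [(0, 0), (1, 0), (1, -1), (1, -2), (0, -2), (0, -1)]
Fold 1: move[4]->L => RDDLL VALID
Fold 2: move[3]->D => RDDDL VALID
Fold 3: move[1]->R => RRDDL VALID
Fold 4: move[1]->L => RLDDL INVALID (collision), skipped

Answer: VVVX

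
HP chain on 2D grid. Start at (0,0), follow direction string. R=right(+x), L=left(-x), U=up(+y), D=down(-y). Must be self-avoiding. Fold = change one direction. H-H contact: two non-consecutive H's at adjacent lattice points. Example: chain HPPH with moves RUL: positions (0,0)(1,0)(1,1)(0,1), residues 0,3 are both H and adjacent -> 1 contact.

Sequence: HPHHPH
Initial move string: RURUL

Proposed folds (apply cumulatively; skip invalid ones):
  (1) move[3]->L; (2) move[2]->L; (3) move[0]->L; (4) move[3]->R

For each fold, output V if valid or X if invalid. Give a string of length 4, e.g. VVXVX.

Answer: XVVX

Derivation:
Initial: RURUL -> [(0, 0), (1, 0), (1, 1), (2, 1), (2, 2), (1, 2)]
Fold 1: move[3]->L => RURLL INVALID (collision), skipped
Fold 2: move[2]->L => RULUL VALID
Fold 3: move[0]->L => LULUL VALID
Fold 4: move[3]->R => LULRL INVALID (collision), skipped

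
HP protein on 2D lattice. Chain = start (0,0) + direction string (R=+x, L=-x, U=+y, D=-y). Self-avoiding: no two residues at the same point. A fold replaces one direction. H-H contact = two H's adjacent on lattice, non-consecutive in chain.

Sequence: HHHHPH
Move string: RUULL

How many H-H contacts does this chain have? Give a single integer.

Positions: [(0, 0), (1, 0), (1, 1), (1, 2), (0, 2), (-1, 2)]
No H-H contacts found.

Answer: 0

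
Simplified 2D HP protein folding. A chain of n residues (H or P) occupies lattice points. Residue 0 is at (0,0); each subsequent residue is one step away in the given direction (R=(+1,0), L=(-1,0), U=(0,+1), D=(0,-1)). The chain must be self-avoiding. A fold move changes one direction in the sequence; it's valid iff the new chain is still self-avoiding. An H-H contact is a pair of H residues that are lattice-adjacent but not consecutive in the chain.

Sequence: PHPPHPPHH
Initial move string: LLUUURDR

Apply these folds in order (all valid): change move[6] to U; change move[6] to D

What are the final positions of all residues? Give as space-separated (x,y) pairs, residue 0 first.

Answer: (0,0) (-1,0) (-2,0) (-2,1) (-2,2) (-2,3) (-1,3) (-1,2) (0,2)

Derivation:
Initial moves: LLUUURDR
Fold: move[6]->U => LLUUURUR (positions: [(0, 0), (-1, 0), (-2, 0), (-2, 1), (-2, 2), (-2, 3), (-1, 3), (-1, 4), (0, 4)])
Fold: move[6]->D => LLUUURDR (positions: [(0, 0), (-1, 0), (-2, 0), (-2, 1), (-2, 2), (-2, 3), (-1, 3), (-1, 2), (0, 2)])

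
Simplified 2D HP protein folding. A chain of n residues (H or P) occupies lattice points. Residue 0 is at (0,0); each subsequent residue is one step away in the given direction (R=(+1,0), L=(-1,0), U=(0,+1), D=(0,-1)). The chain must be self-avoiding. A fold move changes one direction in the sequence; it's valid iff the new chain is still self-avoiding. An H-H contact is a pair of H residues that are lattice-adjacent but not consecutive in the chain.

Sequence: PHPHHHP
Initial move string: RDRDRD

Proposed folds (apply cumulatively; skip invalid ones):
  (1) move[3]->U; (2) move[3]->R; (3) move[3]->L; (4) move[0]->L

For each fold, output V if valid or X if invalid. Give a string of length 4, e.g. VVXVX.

Answer: VVXV

Derivation:
Initial: RDRDRD -> [(0, 0), (1, 0), (1, -1), (2, -1), (2, -2), (3, -2), (3, -3)]
Fold 1: move[3]->U => RDRURD VALID
Fold 2: move[3]->R => RDRRRD VALID
Fold 3: move[3]->L => RDRLRD INVALID (collision), skipped
Fold 4: move[0]->L => LDRRRD VALID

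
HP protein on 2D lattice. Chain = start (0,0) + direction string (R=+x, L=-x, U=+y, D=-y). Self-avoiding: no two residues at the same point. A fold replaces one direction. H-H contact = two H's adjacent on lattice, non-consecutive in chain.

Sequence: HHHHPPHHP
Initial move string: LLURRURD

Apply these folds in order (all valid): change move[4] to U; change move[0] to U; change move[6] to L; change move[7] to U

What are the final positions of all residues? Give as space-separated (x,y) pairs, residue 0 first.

Initial moves: LLURRURD
Fold: move[4]->U => LLURUURD (positions: [(0, 0), (-1, 0), (-2, 0), (-2, 1), (-1, 1), (-1, 2), (-1, 3), (0, 3), (0, 2)])
Fold: move[0]->U => ULURUURD (positions: [(0, 0), (0, 1), (-1, 1), (-1, 2), (0, 2), (0, 3), (0, 4), (1, 4), (1, 3)])
Fold: move[6]->L => ULURUULD (positions: [(0, 0), (0, 1), (-1, 1), (-1, 2), (0, 2), (0, 3), (0, 4), (-1, 4), (-1, 3)])
Fold: move[7]->U => ULURUULU (positions: [(0, 0), (0, 1), (-1, 1), (-1, 2), (0, 2), (0, 3), (0, 4), (-1, 4), (-1, 5)])

Answer: (0,0) (0,1) (-1,1) (-1,2) (0,2) (0,3) (0,4) (-1,4) (-1,5)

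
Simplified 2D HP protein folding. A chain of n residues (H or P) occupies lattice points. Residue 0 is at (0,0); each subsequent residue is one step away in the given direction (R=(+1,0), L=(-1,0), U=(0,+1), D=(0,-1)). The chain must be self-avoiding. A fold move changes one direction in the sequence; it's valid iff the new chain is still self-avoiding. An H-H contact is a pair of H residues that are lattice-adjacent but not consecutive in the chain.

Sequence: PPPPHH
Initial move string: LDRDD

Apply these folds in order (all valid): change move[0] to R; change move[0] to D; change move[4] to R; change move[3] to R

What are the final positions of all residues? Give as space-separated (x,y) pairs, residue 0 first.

Initial moves: LDRDD
Fold: move[0]->R => RDRDD (positions: [(0, 0), (1, 0), (1, -1), (2, -1), (2, -2), (2, -3)])
Fold: move[0]->D => DDRDD (positions: [(0, 0), (0, -1), (0, -2), (1, -2), (1, -3), (1, -4)])
Fold: move[4]->R => DDRDR (positions: [(0, 0), (0, -1), (0, -2), (1, -2), (1, -3), (2, -3)])
Fold: move[3]->R => DDRRR (positions: [(0, 0), (0, -1), (0, -2), (1, -2), (2, -2), (3, -2)])

Answer: (0,0) (0,-1) (0,-2) (1,-2) (2,-2) (3,-2)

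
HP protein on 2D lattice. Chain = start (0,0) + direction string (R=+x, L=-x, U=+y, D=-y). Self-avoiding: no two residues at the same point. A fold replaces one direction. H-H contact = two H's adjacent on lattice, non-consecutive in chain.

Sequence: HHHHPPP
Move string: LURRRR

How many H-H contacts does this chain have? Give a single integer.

Positions: [(0, 0), (-1, 0), (-1, 1), (0, 1), (1, 1), (2, 1), (3, 1)]
H-H contact: residue 0 @(0,0) - residue 3 @(0, 1)

Answer: 1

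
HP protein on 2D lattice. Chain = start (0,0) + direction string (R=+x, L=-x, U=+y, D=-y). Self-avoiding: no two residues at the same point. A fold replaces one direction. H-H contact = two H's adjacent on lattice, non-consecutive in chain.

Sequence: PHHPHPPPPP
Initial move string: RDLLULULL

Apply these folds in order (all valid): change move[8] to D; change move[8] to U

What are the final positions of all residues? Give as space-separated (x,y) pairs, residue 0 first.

Answer: (0,0) (1,0) (1,-1) (0,-1) (-1,-1) (-1,0) (-2,0) (-2,1) (-3,1) (-3,2)

Derivation:
Initial moves: RDLLULULL
Fold: move[8]->D => RDLLULULD (positions: [(0, 0), (1, 0), (1, -1), (0, -1), (-1, -1), (-1, 0), (-2, 0), (-2, 1), (-3, 1), (-3, 0)])
Fold: move[8]->U => RDLLULULU (positions: [(0, 0), (1, 0), (1, -1), (0, -1), (-1, -1), (-1, 0), (-2, 0), (-2, 1), (-3, 1), (-3, 2)])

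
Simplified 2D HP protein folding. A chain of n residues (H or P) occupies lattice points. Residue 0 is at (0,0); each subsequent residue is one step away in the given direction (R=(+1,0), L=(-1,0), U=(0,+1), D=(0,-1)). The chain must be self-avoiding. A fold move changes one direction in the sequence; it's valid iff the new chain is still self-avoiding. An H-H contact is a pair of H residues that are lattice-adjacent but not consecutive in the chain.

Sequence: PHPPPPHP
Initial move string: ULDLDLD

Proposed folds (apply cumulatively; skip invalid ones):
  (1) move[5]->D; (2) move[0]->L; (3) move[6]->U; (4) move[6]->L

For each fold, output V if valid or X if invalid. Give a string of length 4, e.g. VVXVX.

Answer: VVXV

Derivation:
Initial: ULDLDLD -> [(0, 0), (0, 1), (-1, 1), (-1, 0), (-2, 0), (-2, -1), (-3, -1), (-3, -2)]
Fold 1: move[5]->D => ULDLDDD VALID
Fold 2: move[0]->L => LLDLDDD VALID
Fold 3: move[6]->U => LLDLDDU INVALID (collision), skipped
Fold 4: move[6]->L => LLDLDDL VALID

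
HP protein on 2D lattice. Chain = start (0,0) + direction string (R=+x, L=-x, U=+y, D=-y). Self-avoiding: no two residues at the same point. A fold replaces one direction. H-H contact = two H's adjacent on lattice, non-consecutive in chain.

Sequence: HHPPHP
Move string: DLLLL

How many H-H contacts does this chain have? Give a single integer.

Positions: [(0, 0), (0, -1), (-1, -1), (-2, -1), (-3, -1), (-4, -1)]
No H-H contacts found.

Answer: 0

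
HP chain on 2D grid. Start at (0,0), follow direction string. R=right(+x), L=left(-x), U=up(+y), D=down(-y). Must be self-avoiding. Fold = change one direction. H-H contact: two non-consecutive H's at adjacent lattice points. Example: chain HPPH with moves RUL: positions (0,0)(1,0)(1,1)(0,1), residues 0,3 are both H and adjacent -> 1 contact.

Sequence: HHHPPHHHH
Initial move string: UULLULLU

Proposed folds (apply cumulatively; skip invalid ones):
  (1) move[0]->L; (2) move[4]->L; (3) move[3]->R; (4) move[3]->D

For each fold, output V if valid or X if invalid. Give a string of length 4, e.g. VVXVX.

Answer: VVXV

Derivation:
Initial: UULLULLU -> [(0, 0), (0, 1), (0, 2), (-1, 2), (-2, 2), (-2, 3), (-3, 3), (-4, 3), (-4, 4)]
Fold 1: move[0]->L => LULLULLU VALID
Fold 2: move[4]->L => LULLLLLU VALID
Fold 3: move[3]->R => LULRLLLU INVALID (collision), skipped
Fold 4: move[3]->D => LULDLLLU VALID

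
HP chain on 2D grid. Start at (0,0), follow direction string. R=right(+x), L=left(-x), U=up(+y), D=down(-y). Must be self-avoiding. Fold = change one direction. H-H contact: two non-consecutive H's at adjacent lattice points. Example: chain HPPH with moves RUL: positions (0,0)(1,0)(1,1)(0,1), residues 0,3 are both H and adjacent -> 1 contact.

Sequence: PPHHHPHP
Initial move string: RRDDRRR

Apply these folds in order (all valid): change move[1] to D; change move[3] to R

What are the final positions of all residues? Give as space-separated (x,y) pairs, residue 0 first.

Initial moves: RRDDRRR
Fold: move[1]->D => RDDDRRR (positions: [(0, 0), (1, 0), (1, -1), (1, -2), (1, -3), (2, -3), (3, -3), (4, -3)])
Fold: move[3]->R => RDDRRRR (positions: [(0, 0), (1, 0), (1, -1), (1, -2), (2, -2), (3, -2), (4, -2), (5, -2)])

Answer: (0,0) (1,0) (1,-1) (1,-2) (2,-2) (3,-2) (4,-2) (5,-2)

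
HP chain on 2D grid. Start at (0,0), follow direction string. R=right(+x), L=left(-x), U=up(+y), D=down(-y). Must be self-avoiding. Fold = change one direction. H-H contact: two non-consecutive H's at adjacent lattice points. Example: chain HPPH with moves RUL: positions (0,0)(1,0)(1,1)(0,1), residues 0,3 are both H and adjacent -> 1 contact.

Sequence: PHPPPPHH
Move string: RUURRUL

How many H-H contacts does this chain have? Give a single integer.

Positions: [(0, 0), (1, 0), (1, 1), (1, 2), (2, 2), (3, 2), (3, 3), (2, 3)]
No H-H contacts found.

Answer: 0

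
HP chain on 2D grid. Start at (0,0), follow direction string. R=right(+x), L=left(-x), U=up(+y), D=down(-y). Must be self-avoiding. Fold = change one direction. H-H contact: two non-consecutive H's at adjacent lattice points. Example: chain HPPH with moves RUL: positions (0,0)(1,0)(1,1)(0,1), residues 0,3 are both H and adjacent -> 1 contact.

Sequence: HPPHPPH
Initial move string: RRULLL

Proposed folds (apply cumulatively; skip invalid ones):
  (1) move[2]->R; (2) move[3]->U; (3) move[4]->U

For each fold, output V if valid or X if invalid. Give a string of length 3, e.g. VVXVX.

Answer: XVV

Derivation:
Initial: RRULLL -> [(0, 0), (1, 0), (2, 0), (2, 1), (1, 1), (0, 1), (-1, 1)]
Fold 1: move[2]->R => RRRLLL INVALID (collision), skipped
Fold 2: move[3]->U => RRUULL VALID
Fold 3: move[4]->U => RRUUUL VALID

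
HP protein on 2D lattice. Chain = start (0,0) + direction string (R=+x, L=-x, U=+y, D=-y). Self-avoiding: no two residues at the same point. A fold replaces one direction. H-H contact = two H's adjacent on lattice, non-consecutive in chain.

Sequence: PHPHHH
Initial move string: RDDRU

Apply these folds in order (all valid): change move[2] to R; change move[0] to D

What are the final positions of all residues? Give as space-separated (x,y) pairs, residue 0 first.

Answer: (0,0) (0,-1) (0,-2) (1,-2) (2,-2) (2,-1)

Derivation:
Initial moves: RDDRU
Fold: move[2]->R => RDRRU (positions: [(0, 0), (1, 0), (1, -1), (2, -1), (3, -1), (3, 0)])
Fold: move[0]->D => DDRRU (positions: [(0, 0), (0, -1), (0, -2), (1, -2), (2, -2), (2, -1)])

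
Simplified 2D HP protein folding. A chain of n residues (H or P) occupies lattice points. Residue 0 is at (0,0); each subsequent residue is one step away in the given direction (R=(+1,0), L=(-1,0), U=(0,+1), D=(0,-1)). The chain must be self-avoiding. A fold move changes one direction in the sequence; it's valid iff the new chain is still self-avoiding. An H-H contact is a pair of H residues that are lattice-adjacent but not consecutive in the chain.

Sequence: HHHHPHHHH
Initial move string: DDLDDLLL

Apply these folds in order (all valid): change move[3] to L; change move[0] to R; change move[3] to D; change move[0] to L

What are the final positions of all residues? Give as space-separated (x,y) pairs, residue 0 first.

Answer: (0,0) (-1,0) (-1,-1) (-2,-1) (-2,-2) (-2,-3) (-3,-3) (-4,-3) (-5,-3)

Derivation:
Initial moves: DDLDDLLL
Fold: move[3]->L => DDLLDLLL (positions: [(0, 0), (0, -1), (0, -2), (-1, -2), (-2, -2), (-2, -3), (-3, -3), (-4, -3), (-5, -3)])
Fold: move[0]->R => RDLLDLLL (positions: [(0, 0), (1, 0), (1, -1), (0, -1), (-1, -1), (-1, -2), (-2, -2), (-3, -2), (-4, -2)])
Fold: move[3]->D => RDLDDLLL (positions: [(0, 0), (1, 0), (1, -1), (0, -1), (0, -2), (0, -3), (-1, -3), (-2, -3), (-3, -3)])
Fold: move[0]->L => LDLDDLLL (positions: [(0, 0), (-1, 0), (-1, -1), (-2, -1), (-2, -2), (-2, -3), (-3, -3), (-4, -3), (-5, -3)])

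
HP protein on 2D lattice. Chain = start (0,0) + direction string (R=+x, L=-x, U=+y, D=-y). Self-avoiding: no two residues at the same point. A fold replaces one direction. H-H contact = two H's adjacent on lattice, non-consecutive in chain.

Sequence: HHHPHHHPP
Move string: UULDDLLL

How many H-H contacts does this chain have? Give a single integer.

Answer: 2

Derivation:
Positions: [(0, 0), (0, 1), (0, 2), (-1, 2), (-1, 1), (-1, 0), (-2, 0), (-3, 0), (-4, 0)]
H-H contact: residue 0 @(0,0) - residue 5 @(-1, 0)
H-H contact: residue 1 @(0,1) - residue 4 @(-1, 1)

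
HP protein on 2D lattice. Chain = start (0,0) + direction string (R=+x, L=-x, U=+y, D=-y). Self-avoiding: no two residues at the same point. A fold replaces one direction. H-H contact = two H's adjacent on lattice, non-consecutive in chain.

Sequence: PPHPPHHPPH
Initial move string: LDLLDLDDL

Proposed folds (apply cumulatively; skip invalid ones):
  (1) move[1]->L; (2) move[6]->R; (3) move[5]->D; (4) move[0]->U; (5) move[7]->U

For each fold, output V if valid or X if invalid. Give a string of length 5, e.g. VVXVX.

Answer: VXVVX

Derivation:
Initial: LDLLDLDDL -> [(0, 0), (-1, 0), (-1, -1), (-2, -1), (-3, -1), (-3, -2), (-4, -2), (-4, -3), (-4, -4), (-5, -4)]
Fold 1: move[1]->L => LLLLDLDDL VALID
Fold 2: move[6]->R => LLLLDLRDL INVALID (collision), skipped
Fold 3: move[5]->D => LLLLDDDDL VALID
Fold 4: move[0]->U => ULLLDDDDL VALID
Fold 5: move[7]->U => ULLLDDDUL INVALID (collision), skipped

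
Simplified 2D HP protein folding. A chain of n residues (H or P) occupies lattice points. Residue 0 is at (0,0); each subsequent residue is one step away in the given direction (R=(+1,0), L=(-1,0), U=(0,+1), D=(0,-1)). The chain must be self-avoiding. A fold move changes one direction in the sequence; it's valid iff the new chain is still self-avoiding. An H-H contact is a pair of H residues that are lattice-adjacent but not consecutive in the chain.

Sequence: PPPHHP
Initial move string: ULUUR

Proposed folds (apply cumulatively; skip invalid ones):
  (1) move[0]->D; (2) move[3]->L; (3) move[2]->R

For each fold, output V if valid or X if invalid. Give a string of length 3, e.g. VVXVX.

Initial: ULUUR -> [(0, 0), (0, 1), (-1, 1), (-1, 2), (-1, 3), (0, 3)]
Fold 1: move[0]->D => DLUUR VALID
Fold 2: move[3]->L => DLULR INVALID (collision), skipped
Fold 3: move[2]->R => DLRUR INVALID (collision), skipped

Answer: VXX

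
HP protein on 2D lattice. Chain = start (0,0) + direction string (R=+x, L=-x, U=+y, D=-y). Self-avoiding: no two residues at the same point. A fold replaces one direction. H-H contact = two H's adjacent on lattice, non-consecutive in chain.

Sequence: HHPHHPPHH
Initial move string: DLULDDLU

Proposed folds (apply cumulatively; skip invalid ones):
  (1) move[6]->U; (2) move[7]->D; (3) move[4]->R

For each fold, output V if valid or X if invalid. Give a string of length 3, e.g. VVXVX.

Initial: DLULDDLU -> [(0, 0), (0, -1), (-1, -1), (-1, 0), (-2, 0), (-2, -1), (-2, -2), (-3, -2), (-3, -1)]
Fold 1: move[6]->U => DLULDDUU INVALID (collision), skipped
Fold 2: move[7]->D => DLULDDLD VALID
Fold 3: move[4]->R => DLULRDLD INVALID (collision), skipped

Answer: XVX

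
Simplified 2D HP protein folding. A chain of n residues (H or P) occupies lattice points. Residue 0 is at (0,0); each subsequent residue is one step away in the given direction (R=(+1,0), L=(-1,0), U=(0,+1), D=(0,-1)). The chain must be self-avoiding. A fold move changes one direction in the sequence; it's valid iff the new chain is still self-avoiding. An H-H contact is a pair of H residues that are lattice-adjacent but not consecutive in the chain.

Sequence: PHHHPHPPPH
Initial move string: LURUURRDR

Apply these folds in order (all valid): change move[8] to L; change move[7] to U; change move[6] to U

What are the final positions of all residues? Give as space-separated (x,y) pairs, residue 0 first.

Answer: (0,0) (-1,0) (-1,1) (0,1) (0,2) (0,3) (1,3) (1,4) (1,5) (0,5)

Derivation:
Initial moves: LURUURRDR
Fold: move[8]->L => LURUURRDL (positions: [(0, 0), (-1, 0), (-1, 1), (0, 1), (0, 2), (0, 3), (1, 3), (2, 3), (2, 2), (1, 2)])
Fold: move[7]->U => LURUURRUL (positions: [(0, 0), (-1, 0), (-1, 1), (0, 1), (0, 2), (0, 3), (1, 3), (2, 3), (2, 4), (1, 4)])
Fold: move[6]->U => LURUURUUL (positions: [(0, 0), (-1, 0), (-1, 1), (0, 1), (0, 2), (0, 3), (1, 3), (1, 4), (1, 5), (0, 5)])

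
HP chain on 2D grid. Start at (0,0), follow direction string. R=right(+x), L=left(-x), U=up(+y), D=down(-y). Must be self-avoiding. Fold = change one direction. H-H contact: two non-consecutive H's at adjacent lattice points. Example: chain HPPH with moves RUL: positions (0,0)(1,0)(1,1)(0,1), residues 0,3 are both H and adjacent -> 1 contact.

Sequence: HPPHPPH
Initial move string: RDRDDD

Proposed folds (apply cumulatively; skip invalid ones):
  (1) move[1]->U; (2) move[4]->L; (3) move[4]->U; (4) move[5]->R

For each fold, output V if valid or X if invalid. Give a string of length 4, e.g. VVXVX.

Initial: RDRDDD -> [(0, 0), (1, 0), (1, -1), (2, -1), (2, -2), (2, -3), (2, -4)]
Fold 1: move[1]->U => RURDDD VALID
Fold 2: move[4]->L => RURDLD INVALID (collision), skipped
Fold 3: move[4]->U => RURDUD INVALID (collision), skipped
Fold 4: move[5]->R => RURDDR VALID

Answer: VXXV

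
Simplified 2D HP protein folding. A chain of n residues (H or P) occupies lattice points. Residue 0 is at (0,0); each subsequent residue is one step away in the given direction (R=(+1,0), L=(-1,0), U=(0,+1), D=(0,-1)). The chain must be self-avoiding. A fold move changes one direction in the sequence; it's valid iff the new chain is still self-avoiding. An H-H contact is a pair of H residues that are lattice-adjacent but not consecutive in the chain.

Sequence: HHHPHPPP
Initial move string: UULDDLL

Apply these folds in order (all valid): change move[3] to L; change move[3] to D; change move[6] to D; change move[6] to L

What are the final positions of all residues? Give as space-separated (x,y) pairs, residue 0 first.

Answer: (0,0) (0,1) (0,2) (-1,2) (-1,1) (-1,0) (-2,0) (-3,0)

Derivation:
Initial moves: UULDDLL
Fold: move[3]->L => UULLDLL (positions: [(0, 0), (0, 1), (0, 2), (-1, 2), (-2, 2), (-2, 1), (-3, 1), (-4, 1)])
Fold: move[3]->D => UULDDLL (positions: [(0, 0), (0, 1), (0, 2), (-1, 2), (-1, 1), (-1, 0), (-2, 0), (-3, 0)])
Fold: move[6]->D => UULDDLD (positions: [(0, 0), (0, 1), (0, 2), (-1, 2), (-1, 1), (-1, 0), (-2, 0), (-2, -1)])
Fold: move[6]->L => UULDDLL (positions: [(0, 0), (0, 1), (0, 2), (-1, 2), (-1, 1), (-1, 0), (-2, 0), (-3, 0)])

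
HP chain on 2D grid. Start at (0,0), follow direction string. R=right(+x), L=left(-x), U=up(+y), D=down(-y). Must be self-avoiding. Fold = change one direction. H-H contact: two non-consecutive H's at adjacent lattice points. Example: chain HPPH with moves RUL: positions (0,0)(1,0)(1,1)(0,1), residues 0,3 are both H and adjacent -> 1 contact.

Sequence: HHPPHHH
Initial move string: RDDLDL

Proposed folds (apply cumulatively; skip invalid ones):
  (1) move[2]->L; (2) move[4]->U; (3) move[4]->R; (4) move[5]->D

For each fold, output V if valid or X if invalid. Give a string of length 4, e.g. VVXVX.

Answer: VVXX

Derivation:
Initial: RDDLDL -> [(0, 0), (1, 0), (1, -1), (1, -2), (0, -2), (0, -3), (-1, -3)]
Fold 1: move[2]->L => RDLLDL VALID
Fold 2: move[4]->U => RDLLUL VALID
Fold 3: move[4]->R => RDLLRL INVALID (collision), skipped
Fold 4: move[5]->D => RDLLUD INVALID (collision), skipped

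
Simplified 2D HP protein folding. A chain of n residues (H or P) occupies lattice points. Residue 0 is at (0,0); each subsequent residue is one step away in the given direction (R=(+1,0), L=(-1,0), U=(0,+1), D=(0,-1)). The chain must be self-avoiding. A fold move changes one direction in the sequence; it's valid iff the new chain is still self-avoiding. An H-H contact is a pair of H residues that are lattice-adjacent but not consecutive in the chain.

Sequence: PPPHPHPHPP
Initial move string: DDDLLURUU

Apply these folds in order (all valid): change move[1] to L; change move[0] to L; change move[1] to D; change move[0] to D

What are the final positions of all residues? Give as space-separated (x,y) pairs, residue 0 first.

Initial moves: DDDLLURUU
Fold: move[1]->L => DLDLLURUU (positions: [(0, 0), (0, -1), (-1, -1), (-1, -2), (-2, -2), (-3, -2), (-3, -1), (-2, -1), (-2, 0), (-2, 1)])
Fold: move[0]->L => LLDLLURUU (positions: [(0, 0), (-1, 0), (-2, 0), (-2, -1), (-3, -1), (-4, -1), (-4, 0), (-3, 0), (-3, 1), (-3, 2)])
Fold: move[1]->D => LDDLLURUU (positions: [(0, 0), (-1, 0), (-1, -1), (-1, -2), (-2, -2), (-3, -2), (-3, -1), (-2, -1), (-2, 0), (-2, 1)])
Fold: move[0]->D => DDDLLURUU (positions: [(0, 0), (0, -1), (0, -2), (0, -3), (-1, -3), (-2, -3), (-2, -2), (-1, -2), (-1, -1), (-1, 0)])

Answer: (0,0) (0,-1) (0,-2) (0,-3) (-1,-3) (-2,-3) (-2,-2) (-1,-2) (-1,-1) (-1,0)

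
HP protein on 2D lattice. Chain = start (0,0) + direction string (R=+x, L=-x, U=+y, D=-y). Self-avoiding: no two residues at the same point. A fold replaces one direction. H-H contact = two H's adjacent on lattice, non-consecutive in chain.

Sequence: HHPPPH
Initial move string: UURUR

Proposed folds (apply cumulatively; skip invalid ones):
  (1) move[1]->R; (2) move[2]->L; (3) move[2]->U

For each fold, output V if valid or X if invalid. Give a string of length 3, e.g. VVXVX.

Initial: UURUR -> [(0, 0), (0, 1), (0, 2), (1, 2), (1, 3), (2, 3)]
Fold 1: move[1]->R => URRUR VALID
Fold 2: move[2]->L => URLUR INVALID (collision), skipped
Fold 3: move[2]->U => URUUR VALID

Answer: VXV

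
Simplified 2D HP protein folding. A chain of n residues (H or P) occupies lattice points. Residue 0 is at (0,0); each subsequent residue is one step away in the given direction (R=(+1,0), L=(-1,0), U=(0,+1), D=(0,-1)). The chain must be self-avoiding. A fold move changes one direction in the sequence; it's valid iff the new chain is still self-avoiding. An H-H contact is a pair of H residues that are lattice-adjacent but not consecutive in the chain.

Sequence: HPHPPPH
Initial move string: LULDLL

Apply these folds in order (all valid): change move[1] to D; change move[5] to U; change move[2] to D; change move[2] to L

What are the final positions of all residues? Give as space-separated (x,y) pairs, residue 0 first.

Answer: (0,0) (-1,0) (-1,-1) (-2,-1) (-2,-2) (-3,-2) (-3,-1)

Derivation:
Initial moves: LULDLL
Fold: move[1]->D => LDLDLL (positions: [(0, 0), (-1, 0), (-1, -1), (-2, -1), (-2, -2), (-3, -2), (-4, -2)])
Fold: move[5]->U => LDLDLU (positions: [(0, 0), (-1, 0), (-1, -1), (-2, -1), (-2, -2), (-3, -2), (-3, -1)])
Fold: move[2]->D => LDDDLU (positions: [(0, 0), (-1, 0), (-1, -1), (-1, -2), (-1, -3), (-2, -3), (-2, -2)])
Fold: move[2]->L => LDLDLU (positions: [(0, 0), (-1, 0), (-1, -1), (-2, -1), (-2, -2), (-3, -2), (-3, -1)])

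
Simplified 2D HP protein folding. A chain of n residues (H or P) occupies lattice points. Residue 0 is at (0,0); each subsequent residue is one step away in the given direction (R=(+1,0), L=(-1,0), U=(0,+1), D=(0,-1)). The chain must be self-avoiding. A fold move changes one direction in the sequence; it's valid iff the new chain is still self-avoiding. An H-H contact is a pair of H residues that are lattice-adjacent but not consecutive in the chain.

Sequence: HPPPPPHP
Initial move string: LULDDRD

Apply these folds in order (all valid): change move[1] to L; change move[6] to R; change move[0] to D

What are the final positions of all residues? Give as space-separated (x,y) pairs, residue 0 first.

Answer: (0,0) (0,-1) (-1,-1) (-2,-1) (-2,-2) (-2,-3) (-1,-3) (0,-3)

Derivation:
Initial moves: LULDDRD
Fold: move[1]->L => LLLDDRD (positions: [(0, 0), (-1, 0), (-2, 0), (-3, 0), (-3, -1), (-3, -2), (-2, -2), (-2, -3)])
Fold: move[6]->R => LLLDDRR (positions: [(0, 0), (-1, 0), (-2, 0), (-3, 0), (-3, -1), (-3, -2), (-2, -2), (-1, -2)])
Fold: move[0]->D => DLLDDRR (positions: [(0, 0), (0, -1), (-1, -1), (-2, -1), (-2, -2), (-2, -3), (-1, -3), (0, -3)])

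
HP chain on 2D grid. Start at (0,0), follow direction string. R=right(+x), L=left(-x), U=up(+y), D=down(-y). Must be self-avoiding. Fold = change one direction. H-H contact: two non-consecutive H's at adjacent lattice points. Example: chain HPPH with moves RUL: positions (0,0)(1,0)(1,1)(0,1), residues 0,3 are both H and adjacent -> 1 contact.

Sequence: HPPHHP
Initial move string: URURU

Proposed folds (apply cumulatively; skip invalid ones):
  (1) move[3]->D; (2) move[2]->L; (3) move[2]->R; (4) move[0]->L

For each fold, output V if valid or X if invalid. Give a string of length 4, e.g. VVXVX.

Initial: URURU -> [(0, 0), (0, 1), (1, 1), (1, 2), (2, 2), (2, 3)]
Fold 1: move[3]->D => URUDU INVALID (collision), skipped
Fold 2: move[2]->L => URLRU INVALID (collision), skipped
Fold 3: move[2]->R => URRRU VALID
Fold 4: move[0]->L => LRRRU INVALID (collision), skipped

Answer: XXVX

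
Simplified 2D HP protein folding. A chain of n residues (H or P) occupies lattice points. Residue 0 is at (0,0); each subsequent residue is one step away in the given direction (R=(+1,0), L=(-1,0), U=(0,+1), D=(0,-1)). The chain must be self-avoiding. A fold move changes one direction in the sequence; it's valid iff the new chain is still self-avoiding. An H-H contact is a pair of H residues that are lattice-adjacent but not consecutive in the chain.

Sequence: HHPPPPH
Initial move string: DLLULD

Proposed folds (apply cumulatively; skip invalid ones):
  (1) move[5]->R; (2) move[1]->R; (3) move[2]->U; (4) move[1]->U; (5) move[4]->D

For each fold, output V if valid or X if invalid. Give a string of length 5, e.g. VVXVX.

Answer: XXVXX

Derivation:
Initial: DLLULD -> [(0, 0), (0, -1), (-1, -1), (-2, -1), (-2, 0), (-3, 0), (-3, -1)]
Fold 1: move[5]->R => DLLULR INVALID (collision), skipped
Fold 2: move[1]->R => DRLULD INVALID (collision), skipped
Fold 3: move[2]->U => DLUULD VALID
Fold 4: move[1]->U => DUUULD INVALID (collision), skipped
Fold 5: move[4]->D => DLUUDD INVALID (collision), skipped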